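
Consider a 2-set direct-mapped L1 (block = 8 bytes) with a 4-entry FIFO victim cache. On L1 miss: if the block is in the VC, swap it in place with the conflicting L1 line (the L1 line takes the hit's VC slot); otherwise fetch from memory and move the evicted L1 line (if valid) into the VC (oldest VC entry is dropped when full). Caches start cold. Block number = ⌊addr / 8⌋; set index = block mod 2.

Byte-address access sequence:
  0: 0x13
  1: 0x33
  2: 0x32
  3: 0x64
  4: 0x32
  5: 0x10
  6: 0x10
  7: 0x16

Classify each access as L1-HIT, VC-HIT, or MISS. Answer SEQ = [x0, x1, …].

0: 0x13 (blk 2, set 0) → MISS  vc=[]
1: 0x33 (blk 6, set 0) → MISS  vc=[2]
2: 0x32 (blk 6, set 0) → L1-HIT  vc=[2]
3: 0x64 (blk 12, set 0) → MISS  vc=[2, 6]
4: 0x32 (blk 6, set 0) → VC-HIT  vc=[2, 12]
5: 0x10 (blk 2, set 0) → VC-HIT  vc=[6, 12]
6: 0x10 (blk 2, set 0) → L1-HIT  vc=[6, 12]
7: 0x16 (blk 2, set 0) → L1-HIT  vc=[6, 12]

SEQ = [MISS, MISS, L1-HIT, MISS, VC-HIT, VC-HIT, L1-HIT, L1-HIT]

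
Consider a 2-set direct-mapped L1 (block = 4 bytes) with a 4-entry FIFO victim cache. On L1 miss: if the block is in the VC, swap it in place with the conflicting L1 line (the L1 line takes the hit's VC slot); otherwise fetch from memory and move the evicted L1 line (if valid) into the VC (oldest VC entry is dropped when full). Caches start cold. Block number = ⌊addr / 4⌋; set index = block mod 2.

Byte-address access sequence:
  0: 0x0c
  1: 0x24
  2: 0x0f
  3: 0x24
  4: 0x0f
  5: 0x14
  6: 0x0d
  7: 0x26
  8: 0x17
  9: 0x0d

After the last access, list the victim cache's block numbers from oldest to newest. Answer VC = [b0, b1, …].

  [0] addr=0xc blk=3 s=1: MISS | VC []
  [1] addr=0x24 blk=9 s=1: MISS | VC [3]
  [2] addr=0xf blk=3 s=1: VC-HIT | VC [9]
  [3] addr=0x24 blk=9 s=1: VC-HIT | VC [3]
  [4] addr=0xf blk=3 s=1: VC-HIT | VC [9]
  [5] addr=0x14 blk=5 s=1: MISS | VC [9, 3]
  [6] addr=0xd blk=3 s=1: VC-HIT | VC [9, 5]
  [7] addr=0x26 blk=9 s=1: VC-HIT | VC [3, 5]
  [8] addr=0x17 blk=5 s=1: VC-HIT | VC [3, 9]
  [9] addr=0xd blk=3 s=1: VC-HIT | VC [5, 9]

VC = [5, 9]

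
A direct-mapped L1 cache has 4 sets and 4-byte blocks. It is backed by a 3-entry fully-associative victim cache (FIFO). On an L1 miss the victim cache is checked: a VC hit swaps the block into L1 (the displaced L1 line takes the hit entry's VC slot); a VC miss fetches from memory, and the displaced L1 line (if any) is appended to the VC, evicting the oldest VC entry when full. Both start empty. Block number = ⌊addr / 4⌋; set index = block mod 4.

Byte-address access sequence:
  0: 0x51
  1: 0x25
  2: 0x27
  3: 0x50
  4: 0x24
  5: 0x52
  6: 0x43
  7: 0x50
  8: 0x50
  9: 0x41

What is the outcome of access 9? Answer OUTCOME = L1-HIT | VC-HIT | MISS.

OUTCOME = VC-HIT

#0 0x51→b20/s0 MISS; vc=[]
#1 0x25→b9/s1 MISS; vc=[]
#2 0x27→b9/s1 L1-HIT; vc=[]
#3 0x50→b20/s0 L1-HIT; vc=[]
#4 0x24→b9/s1 L1-HIT; vc=[]
#5 0x52→b20/s0 L1-HIT; vc=[]
#6 0x43→b16/s0 MISS; vc=[20]
#7 0x50→b20/s0 VC-HIT; vc=[16]
#8 0x50→b20/s0 L1-HIT; vc=[16]
#9 0x41→b16/s0 VC-HIT; vc=[20]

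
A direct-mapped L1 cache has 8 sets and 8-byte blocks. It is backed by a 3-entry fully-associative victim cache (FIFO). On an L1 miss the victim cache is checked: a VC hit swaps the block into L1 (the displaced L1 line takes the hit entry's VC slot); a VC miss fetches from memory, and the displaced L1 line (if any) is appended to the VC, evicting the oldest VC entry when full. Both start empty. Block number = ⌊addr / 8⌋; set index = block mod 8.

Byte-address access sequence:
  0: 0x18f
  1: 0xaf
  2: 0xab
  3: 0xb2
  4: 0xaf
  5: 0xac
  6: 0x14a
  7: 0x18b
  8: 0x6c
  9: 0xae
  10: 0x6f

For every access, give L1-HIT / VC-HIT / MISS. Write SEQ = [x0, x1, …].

SEQ = [MISS, MISS, L1-HIT, MISS, L1-HIT, L1-HIT, MISS, VC-HIT, MISS, VC-HIT, VC-HIT]

  [0] addr=0x18f blk=49 s=1: MISS | VC []
  [1] addr=0xaf blk=21 s=5: MISS | VC []
  [2] addr=0xab blk=21 s=5: L1-HIT | VC []
  [3] addr=0xb2 blk=22 s=6: MISS | VC []
  [4] addr=0xaf blk=21 s=5: L1-HIT | VC []
  [5] addr=0xac blk=21 s=5: L1-HIT | VC []
  [6] addr=0x14a blk=41 s=1: MISS | VC [49]
  [7] addr=0x18b blk=49 s=1: VC-HIT | VC [41]
  [8] addr=0x6c blk=13 s=5: MISS | VC [41, 21]
  [9] addr=0xae blk=21 s=5: VC-HIT | VC [41, 13]
  [10] addr=0x6f blk=13 s=5: VC-HIT | VC [41, 21]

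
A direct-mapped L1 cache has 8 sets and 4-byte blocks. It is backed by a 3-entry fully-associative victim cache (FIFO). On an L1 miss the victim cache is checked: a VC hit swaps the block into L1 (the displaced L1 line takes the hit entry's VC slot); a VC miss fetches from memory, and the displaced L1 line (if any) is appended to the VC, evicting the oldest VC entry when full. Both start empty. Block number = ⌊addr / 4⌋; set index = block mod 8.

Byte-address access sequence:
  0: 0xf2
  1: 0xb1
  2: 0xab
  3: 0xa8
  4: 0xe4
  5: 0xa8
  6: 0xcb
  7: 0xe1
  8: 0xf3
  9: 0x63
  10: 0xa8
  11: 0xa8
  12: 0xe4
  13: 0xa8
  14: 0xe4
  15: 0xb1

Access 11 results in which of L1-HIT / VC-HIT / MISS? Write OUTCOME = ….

OUTCOME = L1-HIT

  [0] addr=0xf2 blk=60 s=4: MISS | VC []
  [1] addr=0xb1 blk=44 s=4: MISS | VC [60]
  [2] addr=0xab blk=42 s=2: MISS | VC [60]
  [3] addr=0xa8 blk=42 s=2: L1-HIT | VC [60]
  [4] addr=0xe4 blk=57 s=1: MISS | VC [60]
  [5] addr=0xa8 blk=42 s=2: L1-HIT | VC [60]
  [6] addr=0xcb blk=50 s=2: MISS | VC [60, 42]
  [7] addr=0xe1 blk=56 s=0: MISS | VC [60, 42]
  [8] addr=0xf3 blk=60 s=4: VC-HIT | VC [44, 42]
  [9] addr=0x63 blk=24 s=0: MISS | VC [44, 42, 56]
  [10] addr=0xa8 blk=42 s=2: VC-HIT | VC [44, 50, 56]
  [11] addr=0xa8 blk=42 s=2: L1-HIT | VC [44, 50, 56]
  [12] addr=0xe4 blk=57 s=1: L1-HIT | VC [44, 50, 56]
  [13] addr=0xa8 blk=42 s=2: L1-HIT | VC [44, 50, 56]
  [14] addr=0xe4 blk=57 s=1: L1-HIT | VC [44, 50, 56]
  [15] addr=0xb1 blk=44 s=4: VC-HIT | VC [60, 50, 56]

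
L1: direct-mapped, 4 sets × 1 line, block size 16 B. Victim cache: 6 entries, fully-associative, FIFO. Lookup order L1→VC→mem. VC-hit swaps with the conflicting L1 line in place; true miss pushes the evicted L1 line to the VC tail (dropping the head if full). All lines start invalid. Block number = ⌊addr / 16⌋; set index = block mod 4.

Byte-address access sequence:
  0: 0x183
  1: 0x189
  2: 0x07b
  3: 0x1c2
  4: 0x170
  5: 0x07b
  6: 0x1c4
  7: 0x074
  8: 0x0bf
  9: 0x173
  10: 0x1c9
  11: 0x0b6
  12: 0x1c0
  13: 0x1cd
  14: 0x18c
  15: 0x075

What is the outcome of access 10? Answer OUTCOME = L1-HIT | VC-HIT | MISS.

  [0] addr=0x183 blk=24 s=0: MISS | VC []
  [1] addr=0x189 blk=24 s=0: L1-HIT | VC []
  [2] addr=0x7b blk=7 s=3: MISS | VC []
  [3] addr=0x1c2 blk=28 s=0: MISS | VC [24]
  [4] addr=0x170 blk=23 s=3: MISS | VC [24, 7]
  [5] addr=0x7b blk=7 s=3: VC-HIT | VC [24, 23]
  [6] addr=0x1c4 blk=28 s=0: L1-HIT | VC [24, 23]
  [7] addr=0x74 blk=7 s=3: L1-HIT | VC [24, 23]
  [8] addr=0xbf blk=11 s=3: MISS | VC [24, 23, 7]
  [9] addr=0x173 blk=23 s=3: VC-HIT | VC [24, 11, 7]
  [10] addr=0x1c9 blk=28 s=0: L1-HIT | VC [24, 11, 7]
  [11] addr=0xb6 blk=11 s=3: VC-HIT | VC [24, 23, 7]
  [12] addr=0x1c0 blk=28 s=0: L1-HIT | VC [24, 23, 7]
  [13] addr=0x1cd blk=28 s=0: L1-HIT | VC [24, 23, 7]
  [14] addr=0x18c blk=24 s=0: VC-HIT | VC [28, 23, 7]
  [15] addr=0x75 blk=7 s=3: VC-HIT | VC [28, 23, 11]

OUTCOME = L1-HIT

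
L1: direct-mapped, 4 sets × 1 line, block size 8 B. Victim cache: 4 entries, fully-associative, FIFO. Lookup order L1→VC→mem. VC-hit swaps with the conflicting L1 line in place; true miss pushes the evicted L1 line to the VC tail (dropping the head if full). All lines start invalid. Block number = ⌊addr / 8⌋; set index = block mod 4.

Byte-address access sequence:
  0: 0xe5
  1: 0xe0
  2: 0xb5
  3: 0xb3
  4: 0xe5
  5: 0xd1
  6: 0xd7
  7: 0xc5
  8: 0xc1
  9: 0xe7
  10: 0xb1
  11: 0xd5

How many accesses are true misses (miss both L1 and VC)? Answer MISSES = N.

MISSES = 4

#0 0xe5→b28/s0 MISS; vc=[]
#1 0xe0→b28/s0 L1-HIT; vc=[]
#2 0xb5→b22/s2 MISS; vc=[]
#3 0xb3→b22/s2 L1-HIT; vc=[]
#4 0xe5→b28/s0 L1-HIT; vc=[]
#5 0xd1→b26/s2 MISS; vc=[22]
#6 0xd7→b26/s2 L1-HIT; vc=[22]
#7 0xc5→b24/s0 MISS; vc=[22,28]
#8 0xc1→b24/s0 L1-HIT; vc=[22,28]
#9 0xe7→b28/s0 VC-HIT; vc=[22,24]
#10 0xb1→b22/s2 VC-HIT; vc=[26,24]
#11 0xd5→b26/s2 VC-HIT; vc=[22,24]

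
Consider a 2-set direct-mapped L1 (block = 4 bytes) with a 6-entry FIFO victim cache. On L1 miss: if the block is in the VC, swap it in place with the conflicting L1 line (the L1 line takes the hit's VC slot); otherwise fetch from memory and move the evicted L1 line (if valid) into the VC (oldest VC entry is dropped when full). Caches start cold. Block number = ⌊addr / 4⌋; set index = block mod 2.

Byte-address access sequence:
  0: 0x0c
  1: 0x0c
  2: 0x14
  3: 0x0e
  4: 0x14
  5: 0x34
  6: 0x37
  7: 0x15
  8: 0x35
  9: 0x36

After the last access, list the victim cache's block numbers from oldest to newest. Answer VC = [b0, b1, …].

VC = [3, 5]

#0 0xc→b3/s1 MISS; vc=[]
#1 0xc→b3/s1 L1-HIT; vc=[]
#2 0x14→b5/s1 MISS; vc=[3]
#3 0xe→b3/s1 VC-HIT; vc=[5]
#4 0x14→b5/s1 VC-HIT; vc=[3]
#5 0x34→b13/s1 MISS; vc=[3,5]
#6 0x37→b13/s1 L1-HIT; vc=[3,5]
#7 0x15→b5/s1 VC-HIT; vc=[3,13]
#8 0x35→b13/s1 VC-HIT; vc=[3,5]
#9 0x36→b13/s1 L1-HIT; vc=[3,5]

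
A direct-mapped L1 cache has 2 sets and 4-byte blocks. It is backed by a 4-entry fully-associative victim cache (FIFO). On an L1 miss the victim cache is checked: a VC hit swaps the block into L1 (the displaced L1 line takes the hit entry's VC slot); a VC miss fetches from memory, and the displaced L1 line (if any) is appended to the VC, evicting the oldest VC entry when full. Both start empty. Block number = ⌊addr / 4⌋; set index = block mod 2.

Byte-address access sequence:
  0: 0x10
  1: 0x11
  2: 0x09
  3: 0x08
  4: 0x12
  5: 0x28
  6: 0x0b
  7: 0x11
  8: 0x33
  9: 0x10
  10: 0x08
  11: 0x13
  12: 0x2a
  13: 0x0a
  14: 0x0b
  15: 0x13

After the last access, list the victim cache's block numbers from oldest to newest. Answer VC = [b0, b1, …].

VC = [2, 10, 12]

0: 0x10 (blk 4, set 0) → MISS  vc=[]
1: 0x11 (blk 4, set 0) → L1-HIT  vc=[]
2: 0x9 (blk 2, set 0) → MISS  vc=[4]
3: 0x8 (blk 2, set 0) → L1-HIT  vc=[4]
4: 0x12 (blk 4, set 0) → VC-HIT  vc=[2]
5: 0x28 (blk 10, set 0) → MISS  vc=[2, 4]
6: 0xb (blk 2, set 0) → VC-HIT  vc=[10, 4]
7: 0x11 (blk 4, set 0) → VC-HIT  vc=[10, 2]
8: 0x33 (blk 12, set 0) → MISS  vc=[10, 2, 4]
9: 0x10 (blk 4, set 0) → VC-HIT  vc=[10, 2, 12]
10: 0x8 (blk 2, set 0) → VC-HIT  vc=[10, 4, 12]
11: 0x13 (blk 4, set 0) → VC-HIT  vc=[10, 2, 12]
12: 0x2a (blk 10, set 0) → VC-HIT  vc=[4, 2, 12]
13: 0xa (blk 2, set 0) → VC-HIT  vc=[4, 10, 12]
14: 0xb (blk 2, set 0) → L1-HIT  vc=[4, 10, 12]
15: 0x13 (blk 4, set 0) → VC-HIT  vc=[2, 10, 12]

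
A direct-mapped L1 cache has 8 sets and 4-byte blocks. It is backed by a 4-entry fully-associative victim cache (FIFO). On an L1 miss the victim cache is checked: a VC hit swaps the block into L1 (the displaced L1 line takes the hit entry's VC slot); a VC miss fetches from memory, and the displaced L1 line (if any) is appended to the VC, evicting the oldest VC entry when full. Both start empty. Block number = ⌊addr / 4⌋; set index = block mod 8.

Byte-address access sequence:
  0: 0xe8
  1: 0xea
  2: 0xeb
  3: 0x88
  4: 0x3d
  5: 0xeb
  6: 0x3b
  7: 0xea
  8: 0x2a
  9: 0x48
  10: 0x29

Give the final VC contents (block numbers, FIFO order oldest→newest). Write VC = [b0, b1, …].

VC = [34, 58, 18]

0: 0xe8 (blk 58, set 2) → MISS  vc=[]
1: 0xea (blk 58, set 2) → L1-HIT  vc=[]
2: 0xeb (blk 58, set 2) → L1-HIT  vc=[]
3: 0x88 (blk 34, set 2) → MISS  vc=[58]
4: 0x3d (blk 15, set 7) → MISS  vc=[58]
5: 0xeb (blk 58, set 2) → VC-HIT  vc=[34]
6: 0x3b (blk 14, set 6) → MISS  vc=[34]
7: 0xea (blk 58, set 2) → L1-HIT  vc=[34]
8: 0x2a (blk 10, set 2) → MISS  vc=[34, 58]
9: 0x48 (blk 18, set 2) → MISS  vc=[34, 58, 10]
10: 0x29 (blk 10, set 2) → VC-HIT  vc=[34, 58, 18]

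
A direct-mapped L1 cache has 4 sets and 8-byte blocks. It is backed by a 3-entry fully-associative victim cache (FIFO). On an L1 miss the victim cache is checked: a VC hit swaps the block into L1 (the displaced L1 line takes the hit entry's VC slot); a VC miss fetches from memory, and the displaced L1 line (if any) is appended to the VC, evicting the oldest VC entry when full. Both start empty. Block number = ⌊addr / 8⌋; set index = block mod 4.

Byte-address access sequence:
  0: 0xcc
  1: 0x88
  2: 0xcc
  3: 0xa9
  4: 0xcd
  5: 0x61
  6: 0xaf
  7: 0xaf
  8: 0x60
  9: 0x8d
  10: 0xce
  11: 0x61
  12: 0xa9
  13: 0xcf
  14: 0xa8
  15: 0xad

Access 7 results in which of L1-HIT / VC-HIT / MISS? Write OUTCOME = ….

OUTCOME = L1-HIT

  [0] addr=0xcc blk=25 s=1: MISS | VC []
  [1] addr=0x88 blk=17 s=1: MISS | VC [25]
  [2] addr=0xcc blk=25 s=1: VC-HIT | VC [17]
  [3] addr=0xa9 blk=21 s=1: MISS | VC [17, 25]
  [4] addr=0xcd blk=25 s=1: VC-HIT | VC [17, 21]
  [5] addr=0x61 blk=12 s=0: MISS | VC [17, 21]
  [6] addr=0xaf blk=21 s=1: VC-HIT | VC [17, 25]
  [7] addr=0xaf blk=21 s=1: L1-HIT | VC [17, 25]
  [8] addr=0x60 blk=12 s=0: L1-HIT | VC [17, 25]
  [9] addr=0x8d blk=17 s=1: VC-HIT | VC [21, 25]
  [10] addr=0xce blk=25 s=1: VC-HIT | VC [21, 17]
  [11] addr=0x61 blk=12 s=0: L1-HIT | VC [21, 17]
  [12] addr=0xa9 blk=21 s=1: VC-HIT | VC [25, 17]
  [13] addr=0xcf blk=25 s=1: VC-HIT | VC [21, 17]
  [14] addr=0xa8 blk=21 s=1: VC-HIT | VC [25, 17]
  [15] addr=0xad blk=21 s=1: L1-HIT | VC [25, 17]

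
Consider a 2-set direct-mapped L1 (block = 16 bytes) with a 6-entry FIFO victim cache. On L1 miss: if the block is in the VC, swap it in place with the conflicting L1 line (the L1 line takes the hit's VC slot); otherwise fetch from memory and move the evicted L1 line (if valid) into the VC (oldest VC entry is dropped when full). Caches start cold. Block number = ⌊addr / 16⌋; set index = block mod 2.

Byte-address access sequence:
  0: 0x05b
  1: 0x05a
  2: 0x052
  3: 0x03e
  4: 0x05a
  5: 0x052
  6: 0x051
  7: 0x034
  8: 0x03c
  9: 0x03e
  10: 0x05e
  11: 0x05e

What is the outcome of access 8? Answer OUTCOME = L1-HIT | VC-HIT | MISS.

  [0] addr=0x5b blk=5 s=1: MISS | VC []
  [1] addr=0x5a blk=5 s=1: L1-HIT | VC []
  [2] addr=0x52 blk=5 s=1: L1-HIT | VC []
  [3] addr=0x3e blk=3 s=1: MISS | VC [5]
  [4] addr=0x5a blk=5 s=1: VC-HIT | VC [3]
  [5] addr=0x52 blk=5 s=1: L1-HIT | VC [3]
  [6] addr=0x51 blk=5 s=1: L1-HIT | VC [3]
  [7] addr=0x34 blk=3 s=1: VC-HIT | VC [5]
  [8] addr=0x3c blk=3 s=1: L1-HIT | VC [5]
  [9] addr=0x3e blk=3 s=1: L1-HIT | VC [5]
  [10] addr=0x5e blk=5 s=1: VC-HIT | VC [3]
  [11] addr=0x5e blk=5 s=1: L1-HIT | VC [3]

OUTCOME = L1-HIT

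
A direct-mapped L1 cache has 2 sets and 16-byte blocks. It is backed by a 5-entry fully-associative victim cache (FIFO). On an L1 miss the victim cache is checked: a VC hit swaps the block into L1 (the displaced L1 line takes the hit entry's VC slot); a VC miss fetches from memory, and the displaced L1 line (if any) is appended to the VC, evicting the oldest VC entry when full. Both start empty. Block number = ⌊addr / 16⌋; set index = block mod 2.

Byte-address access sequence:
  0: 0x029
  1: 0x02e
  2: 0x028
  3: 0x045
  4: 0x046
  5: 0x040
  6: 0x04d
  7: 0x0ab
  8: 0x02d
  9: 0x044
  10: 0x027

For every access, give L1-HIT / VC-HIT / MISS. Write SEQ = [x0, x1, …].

SEQ = [MISS, L1-HIT, L1-HIT, MISS, L1-HIT, L1-HIT, L1-HIT, MISS, VC-HIT, VC-HIT, VC-HIT]

0: 0x29 (blk 2, set 0) → MISS  vc=[]
1: 0x2e (blk 2, set 0) → L1-HIT  vc=[]
2: 0x28 (blk 2, set 0) → L1-HIT  vc=[]
3: 0x45 (blk 4, set 0) → MISS  vc=[2]
4: 0x46 (blk 4, set 0) → L1-HIT  vc=[2]
5: 0x40 (blk 4, set 0) → L1-HIT  vc=[2]
6: 0x4d (blk 4, set 0) → L1-HIT  vc=[2]
7: 0xab (blk 10, set 0) → MISS  vc=[2, 4]
8: 0x2d (blk 2, set 0) → VC-HIT  vc=[10, 4]
9: 0x44 (blk 4, set 0) → VC-HIT  vc=[10, 2]
10: 0x27 (blk 2, set 0) → VC-HIT  vc=[10, 4]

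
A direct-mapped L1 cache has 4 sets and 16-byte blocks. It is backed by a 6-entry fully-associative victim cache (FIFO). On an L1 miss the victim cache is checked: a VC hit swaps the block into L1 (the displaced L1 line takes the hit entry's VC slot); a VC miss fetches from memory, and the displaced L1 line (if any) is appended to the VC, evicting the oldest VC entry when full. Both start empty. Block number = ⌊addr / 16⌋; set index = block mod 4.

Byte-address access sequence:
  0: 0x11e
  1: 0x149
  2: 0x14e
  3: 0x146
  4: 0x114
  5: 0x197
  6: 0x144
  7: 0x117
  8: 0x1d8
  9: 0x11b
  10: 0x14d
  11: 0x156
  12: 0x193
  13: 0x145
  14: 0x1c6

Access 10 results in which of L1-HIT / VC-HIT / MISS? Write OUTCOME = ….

OUTCOME = L1-HIT

0: 0x11e (blk 17, set 1) → MISS  vc=[]
1: 0x149 (blk 20, set 0) → MISS  vc=[]
2: 0x14e (blk 20, set 0) → L1-HIT  vc=[]
3: 0x146 (blk 20, set 0) → L1-HIT  vc=[]
4: 0x114 (blk 17, set 1) → L1-HIT  vc=[]
5: 0x197 (blk 25, set 1) → MISS  vc=[17]
6: 0x144 (blk 20, set 0) → L1-HIT  vc=[17]
7: 0x117 (blk 17, set 1) → VC-HIT  vc=[25]
8: 0x1d8 (blk 29, set 1) → MISS  vc=[25, 17]
9: 0x11b (blk 17, set 1) → VC-HIT  vc=[25, 29]
10: 0x14d (blk 20, set 0) → L1-HIT  vc=[25, 29]
11: 0x156 (blk 21, set 1) → MISS  vc=[25, 29, 17]
12: 0x193 (blk 25, set 1) → VC-HIT  vc=[21, 29, 17]
13: 0x145 (blk 20, set 0) → L1-HIT  vc=[21, 29, 17]
14: 0x1c6 (blk 28, set 0) → MISS  vc=[21, 29, 17, 20]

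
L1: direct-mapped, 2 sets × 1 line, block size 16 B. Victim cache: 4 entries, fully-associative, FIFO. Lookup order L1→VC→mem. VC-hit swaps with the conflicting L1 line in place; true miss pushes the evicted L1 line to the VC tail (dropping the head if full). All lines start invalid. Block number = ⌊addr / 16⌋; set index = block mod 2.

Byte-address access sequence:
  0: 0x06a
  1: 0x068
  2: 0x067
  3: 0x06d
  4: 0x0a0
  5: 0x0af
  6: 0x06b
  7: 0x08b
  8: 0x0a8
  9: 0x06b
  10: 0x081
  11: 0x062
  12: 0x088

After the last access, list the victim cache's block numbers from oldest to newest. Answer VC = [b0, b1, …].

VC = [6, 10]

0: 0x6a (blk 6, set 0) → MISS  vc=[]
1: 0x68 (blk 6, set 0) → L1-HIT  vc=[]
2: 0x67 (blk 6, set 0) → L1-HIT  vc=[]
3: 0x6d (blk 6, set 0) → L1-HIT  vc=[]
4: 0xa0 (blk 10, set 0) → MISS  vc=[6]
5: 0xaf (blk 10, set 0) → L1-HIT  vc=[6]
6: 0x6b (blk 6, set 0) → VC-HIT  vc=[10]
7: 0x8b (blk 8, set 0) → MISS  vc=[10, 6]
8: 0xa8 (blk 10, set 0) → VC-HIT  vc=[8, 6]
9: 0x6b (blk 6, set 0) → VC-HIT  vc=[8, 10]
10: 0x81 (blk 8, set 0) → VC-HIT  vc=[6, 10]
11: 0x62 (blk 6, set 0) → VC-HIT  vc=[8, 10]
12: 0x88 (blk 8, set 0) → VC-HIT  vc=[6, 10]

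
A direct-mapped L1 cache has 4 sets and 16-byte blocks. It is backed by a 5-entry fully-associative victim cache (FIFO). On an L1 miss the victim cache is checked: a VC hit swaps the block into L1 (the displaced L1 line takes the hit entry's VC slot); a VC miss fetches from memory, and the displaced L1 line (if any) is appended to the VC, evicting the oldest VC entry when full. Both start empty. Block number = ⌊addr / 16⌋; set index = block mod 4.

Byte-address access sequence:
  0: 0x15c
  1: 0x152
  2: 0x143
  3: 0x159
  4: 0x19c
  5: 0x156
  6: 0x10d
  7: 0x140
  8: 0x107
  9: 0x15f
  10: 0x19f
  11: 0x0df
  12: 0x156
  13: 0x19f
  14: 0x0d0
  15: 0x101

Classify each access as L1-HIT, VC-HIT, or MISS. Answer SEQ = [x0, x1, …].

  [0] addr=0x15c blk=21 s=1: MISS | VC []
  [1] addr=0x152 blk=21 s=1: L1-HIT | VC []
  [2] addr=0x143 blk=20 s=0: MISS | VC []
  [3] addr=0x159 blk=21 s=1: L1-HIT | VC []
  [4] addr=0x19c blk=25 s=1: MISS | VC [21]
  [5] addr=0x156 blk=21 s=1: VC-HIT | VC [25]
  [6] addr=0x10d blk=16 s=0: MISS | VC [25, 20]
  [7] addr=0x140 blk=20 s=0: VC-HIT | VC [25, 16]
  [8] addr=0x107 blk=16 s=0: VC-HIT | VC [25, 20]
  [9] addr=0x15f blk=21 s=1: L1-HIT | VC [25, 20]
  [10] addr=0x19f blk=25 s=1: VC-HIT | VC [21, 20]
  [11] addr=0xdf blk=13 s=1: MISS | VC [21, 20, 25]
  [12] addr=0x156 blk=21 s=1: VC-HIT | VC [13, 20, 25]
  [13] addr=0x19f blk=25 s=1: VC-HIT | VC [13, 20, 21]
  [14] addr=0xd0 blk=13 s=1: VC-HIT | VC [25, 20, 21]
  [15] addr=0x101 blk=16 s=0: L1-HIT | VC [25, 20, 21]

SEQ = [MISS, L1-HIT, MISS, L1-HIT, MISS, VC-HIT, MISS, VC-HIT, VC-HIT, L1-HIT, VC-HIT, MISS, VC-HIT, VC-HIT, VC-HIT, L1-HIT]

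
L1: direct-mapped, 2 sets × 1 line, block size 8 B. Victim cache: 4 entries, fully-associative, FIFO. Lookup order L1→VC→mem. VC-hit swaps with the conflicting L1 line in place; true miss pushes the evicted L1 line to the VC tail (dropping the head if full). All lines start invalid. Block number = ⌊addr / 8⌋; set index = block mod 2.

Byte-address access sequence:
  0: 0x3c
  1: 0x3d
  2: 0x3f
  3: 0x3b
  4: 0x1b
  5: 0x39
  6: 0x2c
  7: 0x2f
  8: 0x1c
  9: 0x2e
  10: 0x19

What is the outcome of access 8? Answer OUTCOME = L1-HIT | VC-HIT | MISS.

  [0] addr=0x3c blk=7 s=1: MISS | VC []
  [1] addr=0x3d blk=7 s=1: L1-HIT | VC []
  [2] addr=0x3f blk=7 s=1: L1-HIT | VC []
  [3] addr=0x3b blk=7 s=1: L1-HIT | VC []
  [4] addr=0x1b blk=3 s=1: MISS | VC [7]
  [5] addr=0x39 blk=7 s=1: VC-HIT | VC [3]
  [6] addr=0x2c blk=5 s=1: MISS | VC [3, 7]
  [7] addr=0x2f blk=5 s=1: L1-HIT | VC [3, 7]
  [8] addr=0x1c blk=3 s=1: VC-HIT | VC [5, 7]
  [9] addr=0x2e blk=5 s=1: VC-HIT | VC [3, 7]
  [10] addr=0x19 blk=3 s=1: VC-HIT | VC [5, 7]

OUTCOME = VC-HIT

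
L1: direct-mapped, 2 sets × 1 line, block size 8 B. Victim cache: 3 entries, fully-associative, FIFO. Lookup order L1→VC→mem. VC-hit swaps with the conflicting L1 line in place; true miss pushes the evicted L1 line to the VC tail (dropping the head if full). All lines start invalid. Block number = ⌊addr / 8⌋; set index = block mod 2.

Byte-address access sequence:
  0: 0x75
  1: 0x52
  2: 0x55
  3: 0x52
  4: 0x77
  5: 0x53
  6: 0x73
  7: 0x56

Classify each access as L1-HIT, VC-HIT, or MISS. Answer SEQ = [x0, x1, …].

SEQ = [MISS, MISS, L1-HIT, L1-HIT, VC-HIT, VC-HIT, VC-HIT, VC-HIT]

#0 0x75→b14/s0 MISS; vc=[]
#1 0x52→b10/s0 MISS; vc=[14]
#2 0x55→b10/s0 L1-HIT; vc=[14]
#3 0x52→b10/s0 L1-HIT; vc=[14]
#4 0x77→b14/s0 VC-HIT; vc=[10]
#5 0x53→b10/s0 VC-HIT; vc=[14]
#6 0x73→b14/s0 VC-HIT; vc=[10]
#7 0x56→b10/s0 VC-HIT; vc=[14]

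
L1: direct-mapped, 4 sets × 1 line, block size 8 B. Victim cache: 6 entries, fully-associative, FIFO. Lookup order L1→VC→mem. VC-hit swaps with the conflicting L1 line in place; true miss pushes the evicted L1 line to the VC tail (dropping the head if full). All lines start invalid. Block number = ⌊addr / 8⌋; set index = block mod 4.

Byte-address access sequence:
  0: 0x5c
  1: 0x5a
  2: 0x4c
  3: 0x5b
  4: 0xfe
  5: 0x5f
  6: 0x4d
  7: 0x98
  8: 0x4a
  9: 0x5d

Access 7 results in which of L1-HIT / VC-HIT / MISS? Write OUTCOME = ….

#0 0x5c→b11/s3 MISS; vc=[]
#1 0x5a→b11/s3 L1-HIT; vc=[]
#2 0x4c→b9/s1 MISS; vc=[]
#3 0x5b→b11/s3 L1-HIT; vc=[]
#4 0xfe→b31/s3 MISS; vc=[11]
#5 0x5f→b11/s3 VC-HIT; vc=[31]
#6 0x4d→b9/s1 L1-HIT; vc=[31]
#7 0x98→b19/s3 MISS; vc=[31,11]
#8 0x4a→b9/s1 L1-HIT; vc=[31,11]
#9 0x5d→b11/s3 VC-HIT; vc=[31,19]

OUTCOME = MISS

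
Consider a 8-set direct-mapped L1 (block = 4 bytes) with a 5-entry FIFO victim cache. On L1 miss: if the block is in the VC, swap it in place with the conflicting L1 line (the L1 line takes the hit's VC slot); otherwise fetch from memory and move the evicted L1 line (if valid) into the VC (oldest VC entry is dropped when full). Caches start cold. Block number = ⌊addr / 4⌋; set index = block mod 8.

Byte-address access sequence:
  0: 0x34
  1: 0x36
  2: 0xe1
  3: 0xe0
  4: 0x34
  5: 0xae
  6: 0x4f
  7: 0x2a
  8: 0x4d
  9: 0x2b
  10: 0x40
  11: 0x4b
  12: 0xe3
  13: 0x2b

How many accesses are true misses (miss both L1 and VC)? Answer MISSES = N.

MISSES = 7

  [0] addr=0x34 blk=13 s=5: MISS | VC []
  [1] addr=0x36 blk=13 s=5: L1-HIT | VC []
  [2] addr=0xe1 blk=56 s=0: MISS | VC []
  [3] addr=0xe0 blk=56 s=0: L1-HIT | VC []
  [4] addr=0x34 blk=13 s=5: L1-HIT | VC []
  [5] addr=0xae blk=43 s=3: MISS | VC []
  [6] addr=0x4f blk=19 s=3: MISS | VC [43]
  [7] addr=0x2a blk=10 s=2: MISS | VC [43]
  [8] addr=0x4d blk=19 s=3: L1-HIT | VC [43]
  [9] addr=0x2b blk=10 s=2: L1-HIT | VC [43]
  [10] addr=0x40 blk=16 s=0: MISS | VC [43, 56]
  [11] addr=0x4b blk=18 s=2: MISS | VC [43, 56, 10]
  [12] addr=0xe3 blk=56 s=0: VC-HIT | VC [43, 16, 10]
  [13] addr=0x2b blk=10 s=2: VC-HIT | VC [43, 16, 18]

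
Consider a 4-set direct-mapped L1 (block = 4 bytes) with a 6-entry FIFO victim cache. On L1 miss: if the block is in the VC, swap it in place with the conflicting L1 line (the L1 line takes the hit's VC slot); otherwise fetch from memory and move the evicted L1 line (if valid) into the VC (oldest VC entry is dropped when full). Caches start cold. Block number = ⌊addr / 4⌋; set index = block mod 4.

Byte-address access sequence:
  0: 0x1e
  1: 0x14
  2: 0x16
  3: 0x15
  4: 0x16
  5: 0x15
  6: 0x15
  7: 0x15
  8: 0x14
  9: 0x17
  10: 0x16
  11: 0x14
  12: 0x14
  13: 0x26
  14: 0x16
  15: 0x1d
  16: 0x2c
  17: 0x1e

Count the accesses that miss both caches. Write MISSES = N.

0: 0x1e (blk 7, set 3) → MISS  vc=[]
1: 0x14 (blk 5, set 1) → MISS  vc=[]
2: 0x16 (blk 5, set 1) → L1-HIT  vc=[]
3: 0x15 (blk 5, set 1) → L1-HIT  vc=[]
4: 0x16 (blk 5, set 1) → L1-HIT  vc=[]
5: 0x15 (blk 5, set 1) → L1-HIT  vc=[]
6: 0x15 (blk 5, set 1) → L1-HIT  vc=[]
7: 0x15 (blk 5, set 1) → L1-HIT  vc=[]
8: 0x14 (blk 5, set 1) → L1-HIT  vc=[]
9: 0x17 (blk 5, set 1) → L1-HIT  vc=[]
10: 0x16 (blk 5, set 1) → L1-HIT  vc=[]
11: 0x14 (blk 5, set 1) → L1-HIT  vc=[]
12: 0x14 (blk 5, set 1) → L1-HIT  vc=[]
13: 0x26 (blk 9, set 1) → MISS  vc=[5]
14: 0x16 (blk 5, set 1) → VC-HIT  vc=[9]
15: 0x1d (blk 7, set 3) → L1-HIT  vc=[9]
16: 0x2c (blk 11, set 3) → MISS  vc=[9, 7]
17: 0x1e (blk 7, set 3) → VC-HIT  vc=[9, 11]

MISSES = 4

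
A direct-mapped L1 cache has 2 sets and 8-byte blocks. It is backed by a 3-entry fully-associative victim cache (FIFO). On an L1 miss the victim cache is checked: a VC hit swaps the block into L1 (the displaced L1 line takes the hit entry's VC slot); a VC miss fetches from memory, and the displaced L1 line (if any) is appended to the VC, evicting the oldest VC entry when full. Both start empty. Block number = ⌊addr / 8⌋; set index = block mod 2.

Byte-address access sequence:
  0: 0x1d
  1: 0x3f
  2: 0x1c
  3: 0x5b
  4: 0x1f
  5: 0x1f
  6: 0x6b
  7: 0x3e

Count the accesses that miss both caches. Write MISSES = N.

0: 0x1d (blk 3, set 1) → MISS  vc=[]
1: 0x3f (blk 7, set 1) → MISS  vc=[3]
2: 0x1c (blk 3, set 1) → VC-HIT  vc=[7]
3: 0x5b (blk 11, set 1) → MISS  vc=[7, 3]
4: 0x1f (blk 3, set 1) → VC-HIT  vc=[7, 11]
5: 0x1f (blk 3, set 1) → L1-HIT  vc=[7, 11]
6: 0x6b (blk 13, set 1) → MISS  vc=[7, 11, 3]
7: 0x3e (blk 7, set 1) → VC-HIT  vc=[13, 11, 3]

MISSES = 4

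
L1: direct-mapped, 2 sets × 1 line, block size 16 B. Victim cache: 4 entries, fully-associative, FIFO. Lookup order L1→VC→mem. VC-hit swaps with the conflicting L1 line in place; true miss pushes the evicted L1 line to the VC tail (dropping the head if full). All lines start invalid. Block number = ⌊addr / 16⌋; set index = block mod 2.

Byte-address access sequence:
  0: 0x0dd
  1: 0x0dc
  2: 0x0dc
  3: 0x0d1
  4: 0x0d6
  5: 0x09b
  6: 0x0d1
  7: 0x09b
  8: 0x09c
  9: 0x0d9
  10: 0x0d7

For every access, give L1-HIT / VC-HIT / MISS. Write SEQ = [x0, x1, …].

SEQ = [MISS, L1-HIT, L1-HIT, L1-HIT, L1-HIT, MISS, VC-HIT, VC-HIT, L1-HIT, VC-HIT, L1-HIT]

0: 0xdd (blk 13, set 1) → MISS  vc=[]
1: 0xdc (blk 13, set 1) → L1-HIT  vc=[]
2: 0xdc (blk 13, set 1) → L1-HIT  vc=[]
3: 0xd1 (blk 13, set 1) → L1-HIT  vc=[]
4: 0xd6 (blk 13, set 1) → L1-HIT  vc=[]
5: 0x9b (blk 9, set 1) → MISS  vc=[13]
6: 0xd1 (blk 13, set 1) → VC-HIT  vc=[9]
7: 0x9b (blk 9, set 1) → VC-HIT  vc=[13]
8: 0x9c (blk 9, set 1) → L1-HIT  vc=[13]
9: 0xd9 (blk 13, set 1) → VC-HIT  vc=[9]
10: 0xd7 (blk 13, set 1) → L1-HIT  vc=[9]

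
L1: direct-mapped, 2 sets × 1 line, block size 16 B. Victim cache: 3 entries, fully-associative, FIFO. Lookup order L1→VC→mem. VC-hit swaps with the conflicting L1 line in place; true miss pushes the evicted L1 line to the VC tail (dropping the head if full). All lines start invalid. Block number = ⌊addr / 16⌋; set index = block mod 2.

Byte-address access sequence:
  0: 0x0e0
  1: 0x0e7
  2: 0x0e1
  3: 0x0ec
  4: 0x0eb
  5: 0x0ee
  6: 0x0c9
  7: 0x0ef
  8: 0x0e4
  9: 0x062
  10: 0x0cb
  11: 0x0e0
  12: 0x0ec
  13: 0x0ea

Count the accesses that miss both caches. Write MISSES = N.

#0 0xe0→b14/s0 MISS; vc=[]
#1 0xe7→b14/s0 L1-HIT; vc=[]
#2 0xe1→b14/s0 L1-HIT; vc=[]
#3 0xec→b14/s0 L1-HIT; vc=[]
#4 0xeb→b14/s0 L1-HIT; vc=[]
#5 0xee→b14/s0 L1-HIT; vc=[]
#6 0xc9→b12/s0 MISS; vc=[14]
#7 0xef→b14/s0 VC-HIT; vc=[12]
#8 0xe4→b14/s0 L1-HIT; vc=[12]
#9 0x62→b6/s0 MISS; vc=[12,14]
#10 0xcb→b12/s0 VC-HIT; vc=[6,14]
#11 0xe0→b14/s0 VC-HIT; vc=[6,12]
#12 0xec→b14/s0 L1-HIT; vc=[6,12]
#13 0xea→b14/s0 L1-HIT; vc=[6,12]

MISSES = 3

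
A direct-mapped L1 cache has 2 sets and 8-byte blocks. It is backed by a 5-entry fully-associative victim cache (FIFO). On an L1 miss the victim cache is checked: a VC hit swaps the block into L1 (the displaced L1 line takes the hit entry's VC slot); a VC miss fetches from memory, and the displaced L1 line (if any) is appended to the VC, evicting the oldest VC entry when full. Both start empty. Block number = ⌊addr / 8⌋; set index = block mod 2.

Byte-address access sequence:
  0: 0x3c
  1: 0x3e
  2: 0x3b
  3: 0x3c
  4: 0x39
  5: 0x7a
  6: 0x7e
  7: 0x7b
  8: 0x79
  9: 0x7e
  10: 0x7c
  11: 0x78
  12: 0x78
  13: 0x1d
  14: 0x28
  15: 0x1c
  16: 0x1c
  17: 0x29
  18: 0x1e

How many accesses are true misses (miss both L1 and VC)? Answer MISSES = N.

MISSES = 4

#0 0x3c→b7/s1 MISS; vc=[]
#1 0x3e→b7/s1 L1-HIT; vc=[]
#2 0x3b→b7/s1 L1-HIT; vc=[]
#3 0x3c→b7/s1 L1-HIT; vc=[]
#4 0x39→b7/s1 L1-HIT; vc=[]
#5 0x7a→b15/s1 MISS; vc=[7]
#6 0x7e→b15/s1 L1-HIT; vc=[7]
#7 0x7b→b15/s1 L1-HIT; vc=[7]
#8 0x79→b15/s1 L1-HIT; vc=[7]
#9 0x7e→b15/s1 L1-HIT; vc=[7]
#10 0x7c→b15/s1 L1-HIT; vc=[7]
#11 0x78→b15/s1 L1-HIT; vc=[7]
#12 0x78→b15/s1 L1-HIT; vc=[7]
#13 0x1d→b3/s1 MISS; vc=[7,15]
#14 0x28→b5/s1 MISS; vc=[7,15,3]
#15 0x1c→b3/s1 VC-HIT; vc=[7,15,5]
#16 0x1c→b3/s1 L1-HIT; vc=[7,15,5]
#17 0x29→b5/s1 VC-HIT; vc=[7,15,3]
#18 0x1e→b3/s1 VC-HIT; vc=[7,15,5]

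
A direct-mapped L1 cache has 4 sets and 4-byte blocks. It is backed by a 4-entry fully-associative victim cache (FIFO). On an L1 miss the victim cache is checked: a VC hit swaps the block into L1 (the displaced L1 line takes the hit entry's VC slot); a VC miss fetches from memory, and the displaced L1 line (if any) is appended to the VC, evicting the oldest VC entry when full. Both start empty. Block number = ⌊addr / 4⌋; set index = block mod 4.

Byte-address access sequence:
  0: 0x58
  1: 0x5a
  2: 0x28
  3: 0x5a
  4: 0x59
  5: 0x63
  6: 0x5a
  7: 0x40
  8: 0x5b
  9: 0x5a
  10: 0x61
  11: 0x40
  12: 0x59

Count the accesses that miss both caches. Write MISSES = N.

MISSES = 4

  [0] addr=0x58 blk=22 s=2: MISS | VC []
  [1] addr=0x5a blk=22 s=2: L1-HIT | VC []
  [2] addr=0x28 blk=10 s=2: MISS | VC [22]
  [3] addr=0x5a blk=22 s=2: VC-HIT | VC [10]
  [4] addr=0x59 blk=22 s=2: L1-HIT | VC [10]
  [5] addr=0x63 blk=24 s=0: MISS | VC [10]
  [6] addr=0x5a blk=22 s=2: L1-HIT | VC [10]
  [7] addr=0x40 blk=16 s=0: MISS | VC [10, 24]
  [8] addr=0x5b blk=22 s=2: L1-HIT | VC [10, 24]
  [9] addr=0x5a blk=22 s=2: L1-HIT | VC [10, 24]
  [10] addr=0x61 blk=24 s=0: VC-HIT | VC [10, 16]
  [11] addr=0x40 blk=16 s=0: VC-HIT | VC [10, 24]
  [12] addr=0x59 blk=22 s=2: L1-HIT | VC [10, 24]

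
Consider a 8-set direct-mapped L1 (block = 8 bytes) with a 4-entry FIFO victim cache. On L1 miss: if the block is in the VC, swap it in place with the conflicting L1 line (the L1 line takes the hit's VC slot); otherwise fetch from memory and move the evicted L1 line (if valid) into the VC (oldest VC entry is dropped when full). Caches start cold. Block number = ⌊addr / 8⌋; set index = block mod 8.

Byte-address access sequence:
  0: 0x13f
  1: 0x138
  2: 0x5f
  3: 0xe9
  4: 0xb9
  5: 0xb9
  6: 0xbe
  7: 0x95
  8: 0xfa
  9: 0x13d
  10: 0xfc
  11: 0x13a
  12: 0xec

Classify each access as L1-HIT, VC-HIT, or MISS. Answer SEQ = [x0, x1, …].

SEQ = [MISS, L1-HIT, MISS, MISS, MISS, L1-HIT, L1-HIT, MISS, MISS, VC-HIT, VC-HIT, VC-HIT, L1-HIT]

#0 0x13f→b39/s7 MISS; vc=[]
#1 0x138→b39/s7 L1-HIT; vc=[]
#2 0x5f→b11/s3 MISS; vc=[]
#3 0xe9→b29/s5 MISS; vc=[]
#4 0xb9→b23/s7 MISS; vc=[39]
#5 0xb9→b23/s7 L1-HIT; vc=[39]
#6 0xbe→b23/s7 L1-HIT; vc=[39]
#7 0x95→b18/s2 MISS; vc=[39]
#8 0xfa→b31/s7 MISS; vc=[39,23]
#9 0x13d→b39/s7 VC-HIT; vc=[31,23]
#10 0xfc→b31/s7 VC-HIT; vc=[39,23]
#11 0x13a→b39/s7 VC-HIT; vc=[31,23]
#12 0xec→b29/s5 L1-HIT; vc=[31,23]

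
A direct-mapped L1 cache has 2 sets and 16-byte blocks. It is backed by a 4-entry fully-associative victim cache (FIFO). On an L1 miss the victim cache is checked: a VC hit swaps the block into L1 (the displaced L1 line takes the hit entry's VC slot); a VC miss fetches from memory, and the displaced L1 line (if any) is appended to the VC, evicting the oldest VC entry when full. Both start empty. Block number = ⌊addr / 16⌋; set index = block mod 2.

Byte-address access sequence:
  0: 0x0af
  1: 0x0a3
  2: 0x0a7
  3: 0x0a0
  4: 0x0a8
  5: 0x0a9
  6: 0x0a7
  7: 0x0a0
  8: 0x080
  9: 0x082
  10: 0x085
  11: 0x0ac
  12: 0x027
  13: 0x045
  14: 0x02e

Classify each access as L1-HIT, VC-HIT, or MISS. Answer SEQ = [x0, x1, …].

SEQ = [MISS, L1-HIT, L1-HIT, L1-HIT, L1-HIT, L1-HIT, L1-HIT, L1-HIT, MISS, L1-HIT, L1-HIT, VC-HIT, MISS, MISS, VC-HIT]

#0 0xaf→b10/s0 MISS; vc=[]
#1 0xa3→b10/s0 L1-HIT; vc=[]
#2 0xa7→b10/s0 L1-HIT; vc=[]
#3 0xa0→b10/s0 L1-HIT; vc=[]
#4 0xa8→b10/s0 L1-HIT; vc=[]
#5 0xa9→b10/s0 L1-HIT; vc=[]
#6 0xa7→b10/s0 L1-HIT; vc=[]
#7 0xa0→b10/s0 L1-HIT; vc=[]
#8 0x80→b8/s0 MISS; vc=[10]
#9 0x82→b8/s0 L1-HIT; vc=[10]
#10 0x85→b8/s0 L1-HIT; vc=[10]
#11 0xac→b10/s0 VC-HIT; vc=[8]
#12 0x27→b2/s0 MISS; vc=[8,10]
#13 0x45→b4/s0 MISS; vc=[8,10,2]
#14 0x2e→b2/s0 VC-HIT; vc=[8,10,4]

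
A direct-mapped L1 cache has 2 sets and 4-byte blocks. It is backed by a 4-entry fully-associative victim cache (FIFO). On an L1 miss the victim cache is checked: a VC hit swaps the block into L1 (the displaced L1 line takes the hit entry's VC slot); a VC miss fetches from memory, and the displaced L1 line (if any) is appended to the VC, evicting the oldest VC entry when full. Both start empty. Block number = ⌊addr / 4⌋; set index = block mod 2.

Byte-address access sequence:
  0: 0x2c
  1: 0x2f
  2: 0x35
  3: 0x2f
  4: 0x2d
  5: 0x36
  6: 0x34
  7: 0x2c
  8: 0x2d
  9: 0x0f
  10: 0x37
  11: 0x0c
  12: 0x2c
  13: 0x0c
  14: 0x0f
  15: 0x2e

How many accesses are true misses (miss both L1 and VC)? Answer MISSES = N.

  [0] addr=0x2c blk=11 s=1: MISS | VC []
  [1] addr=0x2f blk=11 s=1: L1-HIT | VC []
  [2] addr=0x35 blk=13 s=1: MISS | VC [11]
  [3] addr=0x2f blk=11 s=1: VC-HIT | VC [13]
  [4] addr=0x2d blk=11 s=1: L1-HIT | VC [13]
  [5] addr=0x36 blk=13 s=1: VC-HIT | VC [11]
  [6] addr=0x34 blk=13 s=1: L1-HIT | VC [11]
  [7] addr=0x2c blk=11 s=1: VC-HIT | VC [13]
  [8] addr=0x2d blk=11 s=1: L1-HIT | VC [13]
  [9] addr=0xf blk=3 s=1: MISS | VC [13, 11]
  [10] addr=0x37 blk=13 s=1: VC-HIT | VC [3, 11]
  [11] addr=0xc blk=3 s=1: VC-HIT | VC [13, 11]
  [12] addr=0x2c blk=11 s=1: VC-HIT | VC [13, 3]
  [13] addr=0xc blk=3 s=1: VC-HIT | VC [13, 11]
  [14] addr=0xf blk=3 s=1: L1-HIT | VC [13, 11]
  [15] addr=0x2e blk=11 s=1: VC-HIT | VC [13, 3]

MISSES = 3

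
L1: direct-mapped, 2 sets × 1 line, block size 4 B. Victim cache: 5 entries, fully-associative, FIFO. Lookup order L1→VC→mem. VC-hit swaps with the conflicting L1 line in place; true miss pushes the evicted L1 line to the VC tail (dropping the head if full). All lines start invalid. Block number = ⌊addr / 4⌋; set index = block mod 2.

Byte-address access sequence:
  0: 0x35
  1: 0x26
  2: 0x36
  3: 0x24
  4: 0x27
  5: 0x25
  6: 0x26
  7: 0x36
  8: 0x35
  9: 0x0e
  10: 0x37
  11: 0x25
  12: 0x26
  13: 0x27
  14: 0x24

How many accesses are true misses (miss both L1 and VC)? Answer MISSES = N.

#0 0x35→b13/s1 MISS; vc=[]
#1 0x26→b9/s1 MISS; vc=[13]
#2 0x36→b13/s1 VC-HIT; vc=[9]
#3 0x24→b9/s1 VC-HIT; vc=[13]
#4 0x27→b9/s1 L1-HIT; vc=[13]
#5 0x25→b9/s1 L1-HIT; vc=[13]
#6 0x26→b9/s1 L1-HIT; vc=[13]
#7 0x36→b13/s1 VC-HIT; vc=[9]
#8 0x35→b13/s1 L1-HIT; vc=[9]
#9 0xe→b3/s1 MISS; vc=[9,13]
#10 0x37→b13/s1 VC-HIT; vc=[9,3]
#11 0x25→b9/s1 VC-HIT; vc=[13,3]
#12 0x26→b9/s1 L1-HIT; vc=[13,3]
#13 0x27→b9/s1 L1-HIT; vc=[13,3]
#14 0x24→b9/s1 L1-HIT; vc=[13,3]

MISSES = 3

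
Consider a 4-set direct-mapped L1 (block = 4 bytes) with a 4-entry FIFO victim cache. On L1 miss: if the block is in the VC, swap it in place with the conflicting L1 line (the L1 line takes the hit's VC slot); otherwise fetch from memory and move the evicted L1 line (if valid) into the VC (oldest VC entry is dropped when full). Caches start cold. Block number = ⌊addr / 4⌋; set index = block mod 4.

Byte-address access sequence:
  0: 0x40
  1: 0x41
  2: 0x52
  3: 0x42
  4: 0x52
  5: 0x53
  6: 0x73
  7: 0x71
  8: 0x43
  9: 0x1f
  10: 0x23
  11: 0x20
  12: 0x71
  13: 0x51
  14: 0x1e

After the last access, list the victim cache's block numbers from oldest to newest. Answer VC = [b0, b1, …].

0: 0x40 (blk 16, set 0) → MISS  vc=[]
1: 0x41 (blk 16, set 0) → L1-HIT  vc=[]
2: 0x52 (blk 20, set 0) → MISS  vc=[16]
3: 0x42 (blk 16, set 0) → VC-HIT  vc=[20]
4: 0x52 (blk 20, set 0) → VC-HIT  vc=[16]
5: 0x53 (blk 20, set 0) → L1-HIT  vc=[16]
6: 0x73 (blk 28, set 0) → MISS  vc=[16, 20]
7: 0x71 (blk 28, set 0) → L1-HIT  vc=[16, 20]
8: 0x43 (blk 16, set 0) → VC-HIT  vc=[28, 20]
9: 0x1f (blk 7, set 3) → MISS  vc=[28, 20]
10: 0x23 (blk 8, set 0) → MISS  vc=[28, 20, 16]
11: 0x20 (blk 8, set 0) → L1-HIT  vc=[28, 20, 16]
12: 0x71 (blk 28, set 0) → VC-HIT  vc=[8, 20, 16]
13: 0x51 (blk 20, set 0) → VC-HIT  vc=[8, 28, 16]
14: 0x1e (blk 7, set 3) → L1-HIT  vc=[8, 28, 16]

VC = [8, 28, 16]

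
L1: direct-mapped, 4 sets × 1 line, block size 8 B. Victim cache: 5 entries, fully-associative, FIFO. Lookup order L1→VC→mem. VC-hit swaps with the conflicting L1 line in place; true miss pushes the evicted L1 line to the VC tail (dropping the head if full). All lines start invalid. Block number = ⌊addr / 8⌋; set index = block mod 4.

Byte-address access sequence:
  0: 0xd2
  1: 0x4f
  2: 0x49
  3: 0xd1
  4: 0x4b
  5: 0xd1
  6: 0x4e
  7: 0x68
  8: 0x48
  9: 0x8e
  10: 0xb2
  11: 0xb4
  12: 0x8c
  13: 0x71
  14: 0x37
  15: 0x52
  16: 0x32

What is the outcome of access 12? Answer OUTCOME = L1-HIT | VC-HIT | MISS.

0: 0xd2 (blk 26, set 2) → MISS  vc=[]
1: 0x4f (blk 9, set 1) → MISS  vc=[]
2: 0x49 (blk 9, set 1) → L1-HIT  vc=[]
3: 0xd1 (blk 26, set 2) → L1-HIT  vc=[]
4: 0x4b (blk 9, set 1) → L1-HIT  vc=[]
5: 0xd1 (blk 26, set 2) → L1-HIT  vc=[]
6: 0x4e (blk 9, set 1) → L1-HIT  vc=[]
7: 0x68 (blk 13, set 1) → MISS  vc=[9]
8: 0x48 (blk 9, set 1) → VC-HIT  vc=[13]
9: 0x8e (blk 17, set 1) → MISS  vc=[13, 9]
10: 0xb2 (blk 22, set 2) → MISS  vc=[13, 9, 26]
11: 0xb4 (blk 22, set 2) → L1-HIT  vc=[13, 9, 26]
12: 0x8c (blk 17, set 1) → L1-HIT  vc=[13, 9, 26]
13: 0x71 (blk 14, set 2) → MISS  vc=[13, 9, 26, 22]
14: 0x37 (blk 6, set 2) → MISS  vc=[13, 9, 26, 22, 14]
15: 0x52 (blk 10, set 2) → MISS  vc=[9, 26, 22, 14, 6]
16: 0x32 (blk 6, set 2) → VC-HIT  vc=[9, 26, 22, 14, 10]

OUTCOME = L1-HIT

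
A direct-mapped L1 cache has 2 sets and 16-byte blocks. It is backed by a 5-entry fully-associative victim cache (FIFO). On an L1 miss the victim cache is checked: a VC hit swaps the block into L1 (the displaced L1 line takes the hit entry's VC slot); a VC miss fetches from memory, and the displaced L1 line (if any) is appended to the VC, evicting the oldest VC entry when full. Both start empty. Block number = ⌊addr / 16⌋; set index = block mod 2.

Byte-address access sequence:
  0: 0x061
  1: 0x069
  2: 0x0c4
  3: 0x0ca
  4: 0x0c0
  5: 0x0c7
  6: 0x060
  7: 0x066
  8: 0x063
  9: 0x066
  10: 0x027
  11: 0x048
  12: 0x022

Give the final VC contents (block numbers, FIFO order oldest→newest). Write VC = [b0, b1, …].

0: 0x61 (blk 6, set 0) → MISS  vc=[]
1: 0x69 (blk 6, set 0) → L1-HIT  vc=[]
2: 0xc4 (blk 12, set 0) → MISS  vc=[6]
3: 0xca (blk 12, set 0) → L1-HIT  vc=[6]
4: 0xc0 (blk 12, set 0) → L1-HIT  vc=[6]
5: 0xc7 (blk 12, set 0) → L1-HIT  vc=[6]
6: 0x60 (blk 6, set 0) → VC-HIT  vc=[12]
7: 0x66 (blk 6, set 0) → L1-HIT  vc=[12]
8: 0x63 (blk 6, set 0) → L1-HIT  vc=[12]
9: 0x66 (blk 6, set 0) → L1-HIT  vc=[12]
10: 0x27 (blk 2, set 0) → MISS  vc=[12, 6]
11: 0x48 (blk 4, set 0) → MISS  vc=[12, 6, 2]
12: 0x22 (blk 2, set 0) → VC-HIT  vc=[12, 6, 4]

VC = [12, 6, 4]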